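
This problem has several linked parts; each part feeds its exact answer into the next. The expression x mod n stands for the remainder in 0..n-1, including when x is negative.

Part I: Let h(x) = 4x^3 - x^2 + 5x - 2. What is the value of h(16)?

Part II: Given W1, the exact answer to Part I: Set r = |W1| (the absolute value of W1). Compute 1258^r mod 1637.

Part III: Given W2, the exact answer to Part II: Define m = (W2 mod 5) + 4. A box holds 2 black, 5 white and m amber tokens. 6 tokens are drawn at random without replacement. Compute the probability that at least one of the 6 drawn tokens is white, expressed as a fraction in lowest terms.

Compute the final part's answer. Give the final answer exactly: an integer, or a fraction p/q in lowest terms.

461/462

Part I: 4*(16)^3 - 1*(16)^2 + 5*(16)^1 - 2 = (16384) + (-256) + (80) + (-2) = 16206; answer 16206
Part II: W1 = 16206; r = 16206; squarings mod 1637: 1258^1=1258, 1258^2=1222, 1258^4=340, 1258^8=1010, 1258^16=249, 1258^32=1432, 1258^64=1100, 1258^128=257, 1258^256=569, 1258^512=1272, 1258^1024=628, 1258^2048=1504, 1258^4096=1319, 1258^8192=1267; 1258^16206 = 1258^2 * 1258^4 * 1258^8 * 1258^64 * 1258^256 * 1258^512 * 1258^1024 * 1258^2048 * 1258^4096 * 1258^8192 = 360 (mod 1637); answer 360
Part III: W2 = 360; m = 4; total draws C(11,6) = 462; complement C(6,6) = 1; favorable 462 - 1 = 461; P = 461/462; answer 461/462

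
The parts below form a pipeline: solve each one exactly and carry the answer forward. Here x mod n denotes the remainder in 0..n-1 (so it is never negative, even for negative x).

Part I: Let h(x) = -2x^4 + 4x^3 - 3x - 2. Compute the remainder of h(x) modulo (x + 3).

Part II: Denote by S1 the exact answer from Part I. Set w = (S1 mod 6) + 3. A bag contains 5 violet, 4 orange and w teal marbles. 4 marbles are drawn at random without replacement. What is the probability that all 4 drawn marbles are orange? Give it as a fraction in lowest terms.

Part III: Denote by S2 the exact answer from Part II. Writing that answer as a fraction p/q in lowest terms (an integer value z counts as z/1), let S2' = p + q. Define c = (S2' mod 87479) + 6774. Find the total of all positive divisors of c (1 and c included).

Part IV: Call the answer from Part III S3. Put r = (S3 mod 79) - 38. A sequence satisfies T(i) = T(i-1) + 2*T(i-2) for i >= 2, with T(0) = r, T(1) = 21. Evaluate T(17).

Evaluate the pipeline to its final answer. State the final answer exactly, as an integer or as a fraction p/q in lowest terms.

2228211

Part I: remainder = value at the root: -2*(-3)^4 + 4*(-3)^3 - 3*(-3)^1 - 2 = (-162) + (-108) + (9) + (-2) = -263; answer -263
Part II: S1 = -263; w = 4; total draws C(13,4) = 715; favorable C(4,4) = 1; P = 1/715; answer 1/715
Part III: S2 = 1/715; threaded value p + q = 716; c = 7490; 7490 = 2 * 5 * 7 * 107; sigma = (1 + 2) * (1 + 5) * (1 + 7) * (1 + 107) = 3 * 6 * 8 * 108 = 15552; answer 15552
Part IV: S3 = 15552; r = 30; T(2) = 1*(21) + 2*(30) = 81; iterating: T(2)=81, T(3)=123, T(4)=285, T(5)=531, T(6)=1101, T(7)=2163, T(8)=4365, T(9)=8691, T(10)=17421, T(11)=34803, T(12)=69645, T(13)=139251, T(14)=278541, T(15)=557043, T(16)=1114125, T(17)=2228211; answer 2228211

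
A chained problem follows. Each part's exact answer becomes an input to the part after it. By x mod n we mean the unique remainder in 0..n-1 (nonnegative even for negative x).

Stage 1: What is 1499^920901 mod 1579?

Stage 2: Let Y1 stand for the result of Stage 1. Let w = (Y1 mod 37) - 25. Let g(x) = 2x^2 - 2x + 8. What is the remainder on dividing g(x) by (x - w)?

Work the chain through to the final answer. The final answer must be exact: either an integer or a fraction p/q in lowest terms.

120

Stage 1: squarings mod 1579: 1499^1=1499, 1499^2=84, 1499^4=740, 1499^8=1266, 1499^16=71, 1499^32=304, 1499^64=834, 1499^128=796, 1499^256=437, 1499^512=1489, 1499^1024=205, 1499^2048=971, 1499^4096=178, 1499^8192=104, 1499^16384=1342, 1499^32768=904, 1499^65536=873, 1499^131072=1051, 1499^262144=880, 1499^524288=690; 1499^920901 = 1499^1 * 1499^4 * 1499^64 * 1499^256 * 1499^1024 * 1499^2048 * 1499^131072 * 1499^262144 * 1499^524288 = 366 (mod 1579); answer 366
Stage 2: Y1 = 366; w = 8; remainder = value at the root: 2*(8)^2 - 2*(8)^1 + 8 = (128) + (-16) + (8) = 120; answer 120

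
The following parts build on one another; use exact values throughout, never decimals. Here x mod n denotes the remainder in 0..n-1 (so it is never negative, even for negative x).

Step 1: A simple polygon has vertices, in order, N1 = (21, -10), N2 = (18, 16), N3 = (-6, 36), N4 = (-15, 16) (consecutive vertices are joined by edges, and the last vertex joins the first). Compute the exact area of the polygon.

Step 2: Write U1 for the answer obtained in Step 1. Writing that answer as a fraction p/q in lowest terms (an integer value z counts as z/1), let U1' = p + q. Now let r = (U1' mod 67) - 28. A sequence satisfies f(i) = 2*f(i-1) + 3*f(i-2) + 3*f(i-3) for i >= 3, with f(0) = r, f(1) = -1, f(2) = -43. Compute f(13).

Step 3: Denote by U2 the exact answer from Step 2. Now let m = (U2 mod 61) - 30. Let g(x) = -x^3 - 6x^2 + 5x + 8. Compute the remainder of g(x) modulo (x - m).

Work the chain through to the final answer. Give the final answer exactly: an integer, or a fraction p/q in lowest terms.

15182

Step 1: cross terms: (21*16 - 18*-10)=516, (18*36 - -6*16)=744, (-6*16 - -15*36)=444, (-15*-10 - 21*16)=-186; twice the area = |1518| = 1518; area = 759; answer 759
Step 2: U1 = 759; threaded value p + q = 760; r = -5; f(3) = 2*(-43) + 3*(-1) + 3*(-5) = -104; iterating: f(3)=-104, f(4)=-340, f(5)=-1121, f(6)=-3574, f(7)=-11531, f(8)=-37147, f(9)=-119609, f(10)=-385252, f(11)=-1240772, f(12)=-3996127, f(13)=-12870326; answer -12870326
Step 3: U2 = -12870326; m = -27; remainder = value at the root: -1*(-27)^3 - 6*(-27)^2 + 5*(-27)^1 + 8 = (19683) + (-4374) + (-135) + (8) = 15182; answer 15182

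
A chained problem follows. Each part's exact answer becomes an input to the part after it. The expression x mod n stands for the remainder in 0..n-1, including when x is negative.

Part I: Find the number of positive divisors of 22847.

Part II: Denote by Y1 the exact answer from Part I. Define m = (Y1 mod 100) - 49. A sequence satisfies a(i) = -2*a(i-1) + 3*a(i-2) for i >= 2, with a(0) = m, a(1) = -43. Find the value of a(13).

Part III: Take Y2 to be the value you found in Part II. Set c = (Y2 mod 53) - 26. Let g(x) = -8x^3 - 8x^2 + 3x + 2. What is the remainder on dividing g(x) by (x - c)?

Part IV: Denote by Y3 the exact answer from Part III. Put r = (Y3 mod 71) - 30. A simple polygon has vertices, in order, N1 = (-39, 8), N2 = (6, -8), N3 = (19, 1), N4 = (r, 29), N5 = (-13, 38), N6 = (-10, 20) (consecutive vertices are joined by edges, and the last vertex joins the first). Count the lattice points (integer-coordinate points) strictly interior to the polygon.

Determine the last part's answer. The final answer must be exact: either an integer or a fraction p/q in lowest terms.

1748

Part I: 22847 = 11 * 31 * 67; number of divisors = (1+1) * (1+1) * (1+1) = 8; answer 8
Part II: Y1 = 8; m = -41; a(2) = -2*(-43) + 3*(-41) = -37; iterating: a(2)=-37, a(3)=-55, a(4)=-1, a(5)=-163, a(6)=323, a(7)=-1135, a(8)=3239, a(9)=-9883, a(10)=29483, a(11)=-88615, a(12)=265679, a(13)=-797203; answer -797203
Part III: Y2 = -797203; c = -3; remainder = value at the root: -8*(-3)^3 - 8*(-3)^2 + 3*(-3)^1 + 2 = (216) + (-72) + (-9) + (2) = 137; answer 137
Part IV: Y3 = 137; r = 36; cross terms: (-39*-8 - 6*8)=264, (6*1 - 19*-8)=158, (19*29 - 36*1)=515, (36*38 - -13*29)=1745, (-13*20 - -10*38)=120, (-10*8 - -39*20)=700; twice the area = |3502| = 3502; area = 1751; boundary points = 1 + 1 + 1 + 1 + 3 + 1 = 8; strictly interior points = area - boundary/2 + 1 = 1748; answer 1748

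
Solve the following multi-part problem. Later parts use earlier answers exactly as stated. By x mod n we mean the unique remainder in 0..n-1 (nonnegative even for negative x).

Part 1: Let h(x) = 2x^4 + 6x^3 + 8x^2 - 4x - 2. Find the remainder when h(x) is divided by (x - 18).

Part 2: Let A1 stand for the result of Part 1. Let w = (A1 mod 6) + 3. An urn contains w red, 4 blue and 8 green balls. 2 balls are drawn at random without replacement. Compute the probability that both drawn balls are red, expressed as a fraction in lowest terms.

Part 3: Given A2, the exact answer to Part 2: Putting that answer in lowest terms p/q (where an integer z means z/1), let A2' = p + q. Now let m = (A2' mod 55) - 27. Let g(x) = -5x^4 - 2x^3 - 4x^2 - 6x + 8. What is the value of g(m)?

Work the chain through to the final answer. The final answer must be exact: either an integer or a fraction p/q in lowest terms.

Part 1: remainder = value at the root: 2*(18)^4 + 6*(18)^3 + 8*(18)^2 - 4*(18)^1 - 2 = (209952) + (34992) + (2592) + (-72) + (-2) = 247462; answer 247462
Part 2: A1 = 247462; w = 7; total draws C(19,2) = 171; favorable C(7,2) = 21; P = 7/57; answer 7/57
Part 3: A2 = 7/57; threaded value p + q = 64; m = -18; -5*(-18)^4 - 2*(-18)^3 - 4*(-18)^2 - 6*(-18)^1 + 8 = (-524880) + (11664) + (-1296) + (108) + (8) = -514396; answer -514396

-514396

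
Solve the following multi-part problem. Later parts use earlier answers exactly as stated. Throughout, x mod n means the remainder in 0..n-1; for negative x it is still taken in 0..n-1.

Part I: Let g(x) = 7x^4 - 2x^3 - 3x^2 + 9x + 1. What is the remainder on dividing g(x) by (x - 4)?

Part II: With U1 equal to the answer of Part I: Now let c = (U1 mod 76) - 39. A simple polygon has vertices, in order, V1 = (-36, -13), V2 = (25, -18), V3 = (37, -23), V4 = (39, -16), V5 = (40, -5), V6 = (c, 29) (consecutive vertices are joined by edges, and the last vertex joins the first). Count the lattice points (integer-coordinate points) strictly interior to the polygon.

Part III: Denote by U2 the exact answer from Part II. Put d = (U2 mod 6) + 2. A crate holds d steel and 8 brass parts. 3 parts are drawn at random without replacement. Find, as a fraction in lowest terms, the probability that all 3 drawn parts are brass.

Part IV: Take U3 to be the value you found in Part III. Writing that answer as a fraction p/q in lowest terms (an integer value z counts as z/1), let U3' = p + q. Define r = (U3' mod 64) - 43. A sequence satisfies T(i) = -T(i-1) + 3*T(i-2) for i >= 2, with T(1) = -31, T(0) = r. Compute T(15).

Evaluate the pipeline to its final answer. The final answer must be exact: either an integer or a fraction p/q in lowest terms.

Part I: remainder = value at the root: 7*(4)^4 - 2*(4)^3 - 3*(4)^2 + 9*(4)^1 + 1 = (1792) + (-128) + (-48) + (36) + (1) = 1653; answer 1653
Part II: U1 = 1653; c = 18; cross terms: (-36*-18 - 25*-13)=973, (25*-23 - 37*-18)=91, (37*-16 - 39*-23)=305, (39*-5 - 40*-16)=445, (40*29 - 18*-5)=1250, (18*-13 - -36*29)=810; twice the area = |3874| = 3874; area = 1937; boundary points = 1 + 1 + 1 + 1 + 2 + 6 = 12; strictly interior points = area - boundary/2 + 1 = 1932; answer 1932
Part III: U2 = 1932; d = 2; total draws C(10,3) = 120; favorable C(8,3) = 56; P = 7/15; answer 7/15
Part IV: U3 = 7/15; threaded value p + q = 22; r = -21; T(2) = -1*(-31) + 3*(-21) = -32; iterating: T(2)=-32, T(3)=-61, T(4)=-35, T(5)=-148, T(6)=43, T(7)=-487, T(8)=616, T(9)=-2077, T(10)=3925, T(11)=-10156, T(12)=21931, T(13)=-52399, T(14)=118192, T(15)=-275389; answer -275389

-275389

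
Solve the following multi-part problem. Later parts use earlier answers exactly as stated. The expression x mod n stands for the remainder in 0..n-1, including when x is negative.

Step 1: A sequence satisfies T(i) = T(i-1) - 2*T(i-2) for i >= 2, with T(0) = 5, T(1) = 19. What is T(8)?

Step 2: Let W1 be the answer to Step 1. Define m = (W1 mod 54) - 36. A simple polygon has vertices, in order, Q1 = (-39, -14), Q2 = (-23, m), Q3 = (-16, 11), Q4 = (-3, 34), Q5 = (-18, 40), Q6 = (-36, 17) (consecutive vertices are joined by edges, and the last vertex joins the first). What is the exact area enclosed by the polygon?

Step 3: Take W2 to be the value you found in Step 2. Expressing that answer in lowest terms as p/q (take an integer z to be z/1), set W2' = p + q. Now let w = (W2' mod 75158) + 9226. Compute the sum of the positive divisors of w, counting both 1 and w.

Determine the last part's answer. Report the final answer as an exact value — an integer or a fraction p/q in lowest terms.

Step 1: T(2) = 1*(19) - 2*(5) = 9; iterating: T(2)=9, T(3)=-29, T(4)=-47, T(5)=11, T(6)=105, T(7)=83, T(8)=-127; answer -127
Step 2: W1 = -127; m = -1; cross terms: (-39*-1 - -23*-14)=-283, (-23*11 - -16*-1)=-269, (-16*34 - -3*11)=-511, (-3*40 - -18*34)=492, (-18*17 - -36*40)=1134, (-36*-14 - -39*17)=1167; twice the area = |1730| = 1730; area = 865; answer 865
Step 3: W2 = 865; threaded value p + q = 866; w = 10092; 10092 = 2^2 * 3 * 29^2; sigma = (1 + 2 + 4) * (1 + 3) * (1 + 29 + 841) = 7 * 4 * 871 = 24388; answer 24388

24388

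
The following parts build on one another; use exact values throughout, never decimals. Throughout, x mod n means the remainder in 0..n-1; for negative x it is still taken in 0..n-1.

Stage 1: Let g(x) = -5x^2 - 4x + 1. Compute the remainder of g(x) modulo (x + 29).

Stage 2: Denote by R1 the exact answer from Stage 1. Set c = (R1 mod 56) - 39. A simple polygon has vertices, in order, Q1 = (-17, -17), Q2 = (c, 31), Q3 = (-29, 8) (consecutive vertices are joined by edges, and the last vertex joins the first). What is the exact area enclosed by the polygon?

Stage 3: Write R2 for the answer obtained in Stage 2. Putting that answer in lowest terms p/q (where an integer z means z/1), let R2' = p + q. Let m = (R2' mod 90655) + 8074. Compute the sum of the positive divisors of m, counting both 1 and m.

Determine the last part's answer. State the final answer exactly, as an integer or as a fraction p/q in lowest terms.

20280

Stage 1: remainder = value at the root: -5*(-29)^2 - 4*(-29)^1 + 1 = (-4205) + (116) + (1) = -4088; answer -4088
Stage 2: R1 = -4088; c = -39; cross terms: (-17*31 - -39*-17)=-1190, (-39*8 - -29*31)=587, (-29*-17 - -17*8)=629; twice the area = |26| = 26; area = 13; answer 13
Stage 3: R2 = 13; threaded value p + q = 14; m = 8088; 8088 = 2^3 * 3 * 337; sigma = (1 + 2 + 4 + 8) * (1 + 3) * (1 + 337) = 15 * 4 * 338 = 20280; answer 20280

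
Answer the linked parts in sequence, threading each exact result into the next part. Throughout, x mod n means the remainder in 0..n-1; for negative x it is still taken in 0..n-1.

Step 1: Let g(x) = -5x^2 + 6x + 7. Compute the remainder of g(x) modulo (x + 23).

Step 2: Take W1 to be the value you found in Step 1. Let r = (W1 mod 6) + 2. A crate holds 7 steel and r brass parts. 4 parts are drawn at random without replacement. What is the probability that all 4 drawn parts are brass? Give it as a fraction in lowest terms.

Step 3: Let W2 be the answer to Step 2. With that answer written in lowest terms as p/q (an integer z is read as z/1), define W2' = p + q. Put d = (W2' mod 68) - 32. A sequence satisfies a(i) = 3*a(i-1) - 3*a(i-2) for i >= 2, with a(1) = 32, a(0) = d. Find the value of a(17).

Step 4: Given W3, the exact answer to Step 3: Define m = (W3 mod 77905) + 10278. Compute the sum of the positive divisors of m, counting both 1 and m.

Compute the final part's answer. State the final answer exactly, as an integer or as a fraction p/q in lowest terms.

Step 1: remainder = value at the root: -5*(-23)^2 + 6*(-23)^1 + 7 = (-2645) + (-138) + (7) = -2776; answer -2776
Step 2: W1 = -2776; r = 4; total draws C(11,4) = 330; favorable C(4,4) = 1; P = 1/330; answer 1/330
Step 3: W2 = 1/330; threaded value p + q = 331; d = 27; a(2) = 3*(32) - 3*(27) = 15; iterating: a(2)=15, a(3)=-51, a(4)=-198, a(5)=-441, a(6)=-729, a(7)=-864, a(8)=-405, a(9)=1377, a(10)=5346, a(11)=11907, a(12)=19683, a(13)=23328, a(14)=10935, a(15)=-37179, a(16)=-144342, a(17)=-321489; answer -321489
Step 4: W3 = -321489; m = 78314; 78314 = 2 * 39157; sigma = (1 + 2) * (1 + 39157) = 3 * 39158 = 117474; answer 117474

117474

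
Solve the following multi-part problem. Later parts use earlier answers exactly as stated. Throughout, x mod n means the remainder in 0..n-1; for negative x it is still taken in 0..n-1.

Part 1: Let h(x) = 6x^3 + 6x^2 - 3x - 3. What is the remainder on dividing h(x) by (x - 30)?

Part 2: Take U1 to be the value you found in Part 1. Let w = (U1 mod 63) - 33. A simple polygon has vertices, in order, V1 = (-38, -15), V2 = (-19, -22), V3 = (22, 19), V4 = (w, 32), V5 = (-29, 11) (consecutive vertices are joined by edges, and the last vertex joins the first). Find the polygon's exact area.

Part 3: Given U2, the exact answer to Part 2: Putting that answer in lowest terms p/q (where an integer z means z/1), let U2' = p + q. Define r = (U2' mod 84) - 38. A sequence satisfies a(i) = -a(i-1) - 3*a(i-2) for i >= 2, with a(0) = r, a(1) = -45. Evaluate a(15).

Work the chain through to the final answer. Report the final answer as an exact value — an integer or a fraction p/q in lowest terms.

-119709

Part 1: remainder = value at the root: 6*(30)^3 + 6*(30)^2 - 3*(30)^1 - 3 = (162000) + (5400) + (-90) + (-3) = 167307; answer 167307
Part 2: U1 = 167307; w = 9; cross terms: (-38*-22 - -19*-15)=551, (-19*19 - 22*-22)=123, (22*32 - 9*19)=533, (9*11 - -29*32)=1027, (-29*-15 - -38*11)=853; twice the area = |3087| = 3087; area = 3087/2; answer 3087/2
Part 3: U2 = 3087/2; threaded value p + q = 3089; r = 27; a(2) = -1*(-45) - 3*(27) = -36; iterating: a(2)=-36, a(3)=171, a(4)=-63, a(5)=-450, a(6)=639, a(7)=711, a(8)=-2628, a(9)=495, a(10)=7389, a(11)=-8874, a(12)=-13293, a(13)=39915, a(14)=-36, a(15)=-119709; answer -119709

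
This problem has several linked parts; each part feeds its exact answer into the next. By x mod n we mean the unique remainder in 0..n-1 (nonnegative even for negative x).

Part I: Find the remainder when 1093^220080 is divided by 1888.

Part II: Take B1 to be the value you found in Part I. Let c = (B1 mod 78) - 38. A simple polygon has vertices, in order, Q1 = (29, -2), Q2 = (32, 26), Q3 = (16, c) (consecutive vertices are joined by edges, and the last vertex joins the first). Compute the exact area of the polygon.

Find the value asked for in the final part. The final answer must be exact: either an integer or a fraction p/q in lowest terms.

Part I: squarings mod 1888: 1093^1=1093, 1093^2=1433, 1093^4=1233, 1093^8=449, 1093^16=1473, 1093^32=417, 1093^64=193, 1093^128=1377, 1093^256=577, 1093^512=641, 1093^1024=1185, 1093^2048=1441, 1093^4096=1569, 1093^8192=1697, 1093^16384=609, 1093^32768=833, 1093^65536=993, 1093^131072=513; 1093^220080 = 1093^16 * 1093^32 * 1093^128 * 1093^256 * 1093^512 * 1093^2048 * 1093^4096 * 1093^16384 * 1093^65536 * 1093^131072 = 609 (mod 1888); answer 609
Part II: B1 = 609; c = 25; cross terms: (29*26 - 32*-2)=818, (32*25 - 16*26)=384, (16*-2 - 29*25)=-757; twice the area = |445| = 445; area = 445/2; answer 445/2

445/2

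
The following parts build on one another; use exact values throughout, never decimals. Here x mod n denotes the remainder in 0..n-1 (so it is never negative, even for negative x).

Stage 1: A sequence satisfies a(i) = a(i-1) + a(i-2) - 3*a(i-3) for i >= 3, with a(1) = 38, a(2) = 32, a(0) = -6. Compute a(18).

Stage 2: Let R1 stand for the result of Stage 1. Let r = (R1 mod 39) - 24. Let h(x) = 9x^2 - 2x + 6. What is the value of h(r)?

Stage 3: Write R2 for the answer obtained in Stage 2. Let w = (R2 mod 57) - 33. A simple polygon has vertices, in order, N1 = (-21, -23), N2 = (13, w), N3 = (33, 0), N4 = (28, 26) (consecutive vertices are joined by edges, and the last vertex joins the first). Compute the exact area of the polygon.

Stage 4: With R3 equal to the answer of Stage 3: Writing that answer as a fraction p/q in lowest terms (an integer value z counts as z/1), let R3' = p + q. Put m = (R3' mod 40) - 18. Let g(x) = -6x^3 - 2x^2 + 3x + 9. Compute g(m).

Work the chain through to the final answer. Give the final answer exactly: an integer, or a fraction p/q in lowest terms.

12814

Stage 1: a(3) = 1*(32) + 1*(38) - 3*(-6) = 88; iterating: a(3)=88, a(4)=6, a(5)=-2, a(6)=-260, a(7)=-280, a(8)=-534, a(9)=-34, a(10)=272, a(11)=1840, a(12)=2214, a(13)=3238, a(14)=-68, a(15)=-3472, a(16)=-13254, a(17)=-16522, a(18)=-19360; answer -19360
Stage 2: R1 = -19360; r = -1; 9*(-1)^2 - 2*(-1)^1 + 6 = (9) + (2) + (6) = 17; answer 17
Stage 3: R2 = 17; w = -16; cross terms: (-21*-16 - 13*-23)=635, (13*0 - 33*-16)=528, (33*26 - 28*0)=858, (28*-23 - -21*26)=-98; twice the area = |1923| = 1923; area = 1923/2; answer 1923/2
Stage 4: R3 = 1923/2; threaded value p + q = 1925; m = -13; -6*(-13)^3 - 2*(-13)^2 + 3*(-13)^1 + 9 = (13182) + (-338) + (-39) + (9) = 12814; answer 12814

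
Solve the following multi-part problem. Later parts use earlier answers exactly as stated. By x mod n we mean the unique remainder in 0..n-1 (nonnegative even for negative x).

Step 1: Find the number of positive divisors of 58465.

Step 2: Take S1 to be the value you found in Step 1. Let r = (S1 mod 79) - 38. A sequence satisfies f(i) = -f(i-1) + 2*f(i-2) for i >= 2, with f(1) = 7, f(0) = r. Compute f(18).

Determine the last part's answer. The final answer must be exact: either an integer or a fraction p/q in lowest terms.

Step 1: 58465 = 5 * 11 * 1063; number of divisors = (1+1) * (1+1) * (1+1) = 8; answer 8
Step 2: S1 = 8; r = -30; f(2) = -1*(7) + 2*(-30) = -67; iterating: f(2)=-67, f(3)=81, f(4)=-215, f(5)=377, f(6)=-807, f(7)=1561, f(8)=-3175, f(9)=6297, f(10)=-12647, f(11)=25241, f(12)=-50535, f(13)=101017, f(14)=-202087, f(15)=404121, f(16)=-808295, f(17)=1616537, f(18)=-3233127; answer -3233127

-3233127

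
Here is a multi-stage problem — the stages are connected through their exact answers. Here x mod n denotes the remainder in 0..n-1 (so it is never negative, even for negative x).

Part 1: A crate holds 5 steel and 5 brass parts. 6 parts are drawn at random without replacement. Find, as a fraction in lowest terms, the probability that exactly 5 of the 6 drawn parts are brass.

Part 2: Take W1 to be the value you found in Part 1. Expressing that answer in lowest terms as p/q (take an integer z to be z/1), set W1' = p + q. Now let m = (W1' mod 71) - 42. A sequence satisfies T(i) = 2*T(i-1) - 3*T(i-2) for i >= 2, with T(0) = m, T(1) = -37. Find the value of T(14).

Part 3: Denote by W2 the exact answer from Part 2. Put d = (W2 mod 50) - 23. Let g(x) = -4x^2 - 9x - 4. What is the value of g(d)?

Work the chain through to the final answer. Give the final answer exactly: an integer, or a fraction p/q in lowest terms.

-104

Part 1: total draws C(10,6) = 210; favorable C(5,5)*C(5,1) = 5; P = 1/42; answer 1/42
Part 2: W1 = 1/42; threaded value p + q = 43; m = 1; T(2) = 2*(-37) - 3*(1) = -77; iterating: T(2)=-77, T(3)=-43, T(4)=145, T(5)=419, T(6)=403, T(7)=-451, T(8)=-2111, T(9)=-2869, T(10)=595, T(11)=9797, T(12)=17809, T(13)=6227, T(14)=-40973; answer -40973
Part 3: W2 = -40973; d = 4; -4*(4)^2 - 9*(4)^1 - 4 = (-64) + (-36) + (-4) = -104; answer -104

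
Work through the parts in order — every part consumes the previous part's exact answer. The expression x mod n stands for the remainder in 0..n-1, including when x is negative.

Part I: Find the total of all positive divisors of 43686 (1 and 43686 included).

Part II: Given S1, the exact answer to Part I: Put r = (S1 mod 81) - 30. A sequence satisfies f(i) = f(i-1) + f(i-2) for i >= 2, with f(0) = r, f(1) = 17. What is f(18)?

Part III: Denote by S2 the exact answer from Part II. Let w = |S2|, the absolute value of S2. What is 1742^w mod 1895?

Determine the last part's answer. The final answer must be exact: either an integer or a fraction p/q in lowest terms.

1324

Part I: 43686 = 2 * 3^3 * 809; sigma = (1 + 2) * (1 + 3 + 9 + 27) * (1 + 809) = 3 * 40 * 810 = 97200; answer 97200
Part II: S1 = 97200; r = -30; f(2) = 1*(17) + 1*(-30) = -13; iterating: f(2)=-13, f(3)=4, f(4)=-9, f(5)=-5, f(6)=-14, f(7)=-19, f(8)=-33, f(9)=-52, f(10)=-85, f(11)=-137, f(12)=-222, f(13)=-359, f(14)=-581, f(15)=-940, f(16)=-1521, f(17)=-2461, f(18)=-3982; answer -3982
Part III: S2 = -3982; w = 3982; squarings mod 1895: 1742^1=1742, 1742^2=669, 1742^4=341, 1742^8=686, 1742^16=636, 1742^32=861, 1742^64=376, 1742^128=1146, 1742^256=81, 1742^512=876, 1742^1024=1796, 1742^2048=326; 1742^3982 = 1742^2 * 1742^4 * 1742^8 * 1742^128 * 1742^256 * 1742^512 * 1742^1024 * 1742^2048 = 1324 (mod 1895); answer 1324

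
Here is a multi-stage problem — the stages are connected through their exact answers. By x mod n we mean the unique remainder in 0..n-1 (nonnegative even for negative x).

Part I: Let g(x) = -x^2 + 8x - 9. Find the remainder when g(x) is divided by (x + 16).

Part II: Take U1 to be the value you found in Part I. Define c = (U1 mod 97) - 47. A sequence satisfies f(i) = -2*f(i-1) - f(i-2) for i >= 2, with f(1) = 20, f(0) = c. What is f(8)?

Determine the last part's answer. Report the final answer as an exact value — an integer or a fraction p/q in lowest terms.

-475

Part I: remainder = value at the root: -1*(-16)^2 + 8*(-16)^1 - 9 = (-256) + (-128) + (-9) = -393; answer -393
Part II: U1 = -393; c = 45; f(2) = -2*(20) - 1*(45) = -85; iterating: f(2)=-85, f(3)=150, f(4)=-215, f(5)=280, f(6)=-345, f(7)=410, f(8)=-475; answer -475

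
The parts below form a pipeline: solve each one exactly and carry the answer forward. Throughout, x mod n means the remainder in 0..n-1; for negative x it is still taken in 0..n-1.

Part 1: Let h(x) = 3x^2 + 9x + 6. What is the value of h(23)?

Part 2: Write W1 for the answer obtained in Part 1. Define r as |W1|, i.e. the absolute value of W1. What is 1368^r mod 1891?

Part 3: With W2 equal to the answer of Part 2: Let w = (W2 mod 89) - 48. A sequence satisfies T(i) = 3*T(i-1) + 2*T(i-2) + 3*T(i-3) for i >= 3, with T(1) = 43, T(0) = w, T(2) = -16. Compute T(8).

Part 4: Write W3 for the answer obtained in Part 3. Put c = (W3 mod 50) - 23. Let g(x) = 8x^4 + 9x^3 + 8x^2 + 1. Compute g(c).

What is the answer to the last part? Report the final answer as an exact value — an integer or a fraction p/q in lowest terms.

3819401

Part 1: 3*(23)^2 + 9*(23)^1 + 6 = (1587) + (207) + (6) = 1800; answer 1800
Part 2: W1 = 1800; r = 1800; squarings mod 1891: 1368^1=1368, 1368^2=1225, 1368^4=1062, 1368^8=808, 1368^16=469, 1368^32=605, 1368^64=1062, 1368^128=808, 1368^256=469, 1368^512=605, 1368^1024=1062; 1368^1800 = 1368^8 * 1368^256 * 1368^512 * 1368^1024 = 1 (mod 1891); answer 1
Part 3: W2 = 1; w = -47; T(3) = 3*(-16) + 2*(43) + 3*(-47) = -103; iterating: T(3)=-103, T(4)=-212, T(5)=-890, T(6)=-3403, T(7)=-12625, T(8)=-47351; answer -47351
Part 4: W3 = -47351; c = 26; 8*(26)^4 + 9*(26)^3 + 8*(26)^2 + 1 = (3655808) + (158184) + (5408) + (1) = 3819401; answer 3819401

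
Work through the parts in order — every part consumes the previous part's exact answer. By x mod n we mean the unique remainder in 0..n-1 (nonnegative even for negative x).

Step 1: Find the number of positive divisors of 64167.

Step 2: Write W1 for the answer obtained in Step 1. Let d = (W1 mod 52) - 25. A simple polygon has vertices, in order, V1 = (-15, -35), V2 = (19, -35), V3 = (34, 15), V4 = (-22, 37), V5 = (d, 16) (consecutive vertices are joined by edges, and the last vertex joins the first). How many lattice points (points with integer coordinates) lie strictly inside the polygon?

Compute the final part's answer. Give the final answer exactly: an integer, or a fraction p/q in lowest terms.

Step 1: 64167 = 3 * 73 * 293; number of divisors = (1+1) * (1+1) * (1+1) = 8; answer 8
Step 2: W1 = 8; d = -17; cross terms: (-15*-35 - 19*-35)=1190, (19*15 - 34*-35)=1475, (34*37 - -22*15)=1588, (-22*16 - -17*37)=277, (-17*-35 - -15*16)=835; twice the area = |5365| = 5365; area = 5365/2; boundary points = 34 + 5 + 2 + 1 + 1 = 43; strictly interior points = area - boundary/2 + 1 = 2662; answer 2662

2662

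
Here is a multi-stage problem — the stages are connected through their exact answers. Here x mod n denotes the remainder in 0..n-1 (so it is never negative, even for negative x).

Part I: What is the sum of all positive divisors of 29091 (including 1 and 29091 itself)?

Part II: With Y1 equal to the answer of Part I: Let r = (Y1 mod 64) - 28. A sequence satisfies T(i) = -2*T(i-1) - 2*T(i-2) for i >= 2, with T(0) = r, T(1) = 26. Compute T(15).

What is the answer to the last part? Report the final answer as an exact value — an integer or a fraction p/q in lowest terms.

1792

Part I: 29091 = 3 * 9697; sigma = (1 + 3) * (1 + 9697) = 4 * 9698 = 38792; answer 38792
Part II: Y1 = 38792; r = -20; T(2) = -2*(26) - 2*(-20) = -12; iterating: T(2)=-12, T(3)=-28, T(4)=80, T(5)=-104, T(6)=48, T(7)=112, T(8)=-320, T(9)=416, T(10)=-192, T(11)=-448, T(12)=1280, T(13)=-1664, T(14)=768, T(15)=1792; answer 1792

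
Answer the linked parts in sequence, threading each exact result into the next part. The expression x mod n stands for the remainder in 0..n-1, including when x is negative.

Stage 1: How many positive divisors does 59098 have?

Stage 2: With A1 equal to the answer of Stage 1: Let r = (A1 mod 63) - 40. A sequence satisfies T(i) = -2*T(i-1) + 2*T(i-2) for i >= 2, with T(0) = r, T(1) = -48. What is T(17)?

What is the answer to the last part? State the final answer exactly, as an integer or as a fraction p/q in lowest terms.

Stage 1: 59098 = 2 * 13 * 2273; number of divisors = (1+1) * (1+1) * (1+1) = 8; answer 8
Stage 2: A1 = 8; r = -32; T(2) = -2*(-48) + 2*(-32) = 32; iterating: T(2)=32, T(3)=-160, T(4)=384, T(5)=-1088, T(6)=2944, T(7)=-8064, T(8)=22016, T(9)=-60160, T(10)=164352, T(11)=-449024, T(12)=1226752, T(13)=-3351552, T(14)=9156608, T(15)=-25016320, T(16)=68345856, T(17)=-186724352; answer -186724352

-186724352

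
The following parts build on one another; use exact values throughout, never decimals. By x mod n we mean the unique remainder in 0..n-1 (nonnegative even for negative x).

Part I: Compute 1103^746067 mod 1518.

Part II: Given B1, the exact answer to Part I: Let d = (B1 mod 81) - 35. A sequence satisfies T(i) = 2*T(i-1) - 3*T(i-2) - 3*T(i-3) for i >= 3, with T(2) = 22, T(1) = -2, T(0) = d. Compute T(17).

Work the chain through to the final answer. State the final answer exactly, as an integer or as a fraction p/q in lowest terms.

3645665

Part I: squarings mod 1518: 1103^1=1103, 1103^2=691, 1103^4=829, 1103^8=1105, 1103^16=553, 1103^32=691, 1103^64=829, 1103^128=1105, 1103^256=553, 1103^512=691, 1103^1024=829, 1103^2048=1105, 1103^4096=553, 1103^8192=691, 1103^16384=829, 1103^32768=1105, 1103^65536=553, 1103^131072=691, 1103^262144=829, 1103^524288=1105; 1103^746067 = 1103^1 * 1103^2 * 1103^16 * 1103^64 * 1103^512 * 1103^8192 * 1103^16384 * 1103^65536 * 1103^131072 * 1103^524288 = 1241 (mod 1518); answer 1241
Part II: B1 = 1241; d = -9; T(3) = 2*(22) - 3*(-2) - 3*(-9) = 77; iterating: T(3)=77, T(4)=94, T(5)=-109, T(6)=-731, T(7)=-1417, T(8)=-314, T(9)=5816, T(10)=16825, T(11)=17144, T(12)=-33635, T(13)=-169177, T(14)=-288881, T(15)=30674, T(16)=1435522, T(17)=3645665; answer 3645665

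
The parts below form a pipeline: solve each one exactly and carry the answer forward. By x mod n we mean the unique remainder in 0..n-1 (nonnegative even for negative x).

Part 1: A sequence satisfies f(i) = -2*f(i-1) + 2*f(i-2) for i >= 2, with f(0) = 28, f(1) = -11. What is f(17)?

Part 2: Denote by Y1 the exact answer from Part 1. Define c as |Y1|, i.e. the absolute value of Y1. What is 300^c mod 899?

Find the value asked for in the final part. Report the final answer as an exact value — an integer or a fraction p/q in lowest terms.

683

Part 1: f(2) = -2*(-11) + 2*(28) = 78; iterating: f(2)=78, f(3)=-178, f(4)=512, f(5)=-1380, f(6)=3784, f(7)=-10328, f(8)=28224, f(9)=-77104, f(10)=210656, f(11)=-575520, f(12)=1572352, f(13)=-4295744, f(14)=11736192, f(15)=-32063872, f(16)=87600128, f(17)=-239328000; answer -239328000
Part 2: Y1 = -239328000; c = 239328000; squarings mod 899: 300^1=300, 300^2=100, 300^4=111, 300^8=634, 300^16=103, 300^32=720, 300^64=576, 300^128=45, 300^256=227, 300^512=286, 300^1024=886, 300^2048=169, 300^4096=692, 300^8192=596, 300^16384=111, 300^32768=634, 300^65536=103, 300^131072=720, 300^262144=576, 300^524288=45, 300^1048576=227, 300^2097152=286, 300^4194304=886, 300^8388608=169, 300^16777216=692, 300^33554432=596, 300^67108864=111, 300^134217728=634; 300^239328000 = 300^256 * 300^512 * 300^2048 * 300^4096 * 300^16384 * 300^32768 * 300^65536 * 300^131072 * 300^4194304 * 300^33554432 * 300^67108864 * 300^134217728 = 683 (mod 899); answer 683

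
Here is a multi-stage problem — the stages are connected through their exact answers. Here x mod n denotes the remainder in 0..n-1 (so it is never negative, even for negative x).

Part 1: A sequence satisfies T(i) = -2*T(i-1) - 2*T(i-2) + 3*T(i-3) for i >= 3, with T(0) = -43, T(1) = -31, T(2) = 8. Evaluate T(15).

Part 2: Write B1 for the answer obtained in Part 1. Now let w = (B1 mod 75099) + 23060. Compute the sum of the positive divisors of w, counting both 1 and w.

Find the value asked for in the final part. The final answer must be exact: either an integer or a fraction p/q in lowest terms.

81280

Part 1: T(3) = -2*(8) - 2*(-31) + 3*(-43) = -83; iterating: T(3)=-83, T(4)=57, T(5)=76, T(6)=-515, T(7)=1049, T(8)=-840, T(9)=-1963, T(10)=8753, T(11)=-16100, T(12)=8805, T(13)=40849, T(14)=-147608, T(15)=239933; answer 239933
Part 2: B1 = 239933; w = 37696; 37696 = 2^6 * 19 * 31; sigma = (1 + 2 + 4 + 8 + 16 + 32 + 64) * (1 + 19) * (1 + 31) = 127 * 20 * 32 = 81280; answer 81280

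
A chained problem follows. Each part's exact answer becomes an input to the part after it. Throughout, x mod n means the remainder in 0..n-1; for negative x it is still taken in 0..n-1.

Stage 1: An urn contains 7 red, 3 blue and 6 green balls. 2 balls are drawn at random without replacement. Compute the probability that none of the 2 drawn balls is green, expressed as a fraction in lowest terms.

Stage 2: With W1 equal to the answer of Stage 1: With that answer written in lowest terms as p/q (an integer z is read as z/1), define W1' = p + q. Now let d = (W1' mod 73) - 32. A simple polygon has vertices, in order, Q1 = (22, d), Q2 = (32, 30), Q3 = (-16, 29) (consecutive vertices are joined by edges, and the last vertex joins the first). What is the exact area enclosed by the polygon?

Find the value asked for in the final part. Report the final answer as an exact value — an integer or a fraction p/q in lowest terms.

Stage 1: total draws C(16,2) = 120; favorable C(10,2) = 45; P = 3/8; answer 3/8
Stage 2: W1 = 3/8; threaded value p + q = 11; d = -21; cross terms: (22*30 - 32*-21)=1332, (32*29 - -16*30)=1408, (-16*-21 - 22*29)=-302; twice the area = |2438| = 2438; area = 1219; answer 1219

1219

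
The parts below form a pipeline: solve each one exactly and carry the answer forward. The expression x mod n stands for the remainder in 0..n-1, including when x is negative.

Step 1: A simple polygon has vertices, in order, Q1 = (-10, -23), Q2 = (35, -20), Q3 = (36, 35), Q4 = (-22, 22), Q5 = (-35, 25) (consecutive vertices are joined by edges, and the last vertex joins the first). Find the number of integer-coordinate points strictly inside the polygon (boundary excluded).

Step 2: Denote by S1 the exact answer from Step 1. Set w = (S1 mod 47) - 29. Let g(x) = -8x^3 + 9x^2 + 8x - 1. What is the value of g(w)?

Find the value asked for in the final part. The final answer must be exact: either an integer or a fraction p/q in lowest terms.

Step 1: cross terms: (-10*-20 - 35*-23)=1005, (35*35 - 36*-20)=1945, (36*22 - -22*35)=1562, (-22*25 - -35*22)=220, (-35*-23 - -10*25)=1055; twice the area = |5787| = 5787; area = 5787/2; boundary points = 3 + 1 + 1 + 1 + 1 = 7; strictly interior points = area - boundary/2 + 1 = 2891; answer 2891
Step 2: S1 = 2891; w = -5; -8*(-5)^3 + 9*(-5)^2 + 8*(-5)^1 - 1 = (1000) + (225) + (-40) + (-1) = 1184; answer 1184

1184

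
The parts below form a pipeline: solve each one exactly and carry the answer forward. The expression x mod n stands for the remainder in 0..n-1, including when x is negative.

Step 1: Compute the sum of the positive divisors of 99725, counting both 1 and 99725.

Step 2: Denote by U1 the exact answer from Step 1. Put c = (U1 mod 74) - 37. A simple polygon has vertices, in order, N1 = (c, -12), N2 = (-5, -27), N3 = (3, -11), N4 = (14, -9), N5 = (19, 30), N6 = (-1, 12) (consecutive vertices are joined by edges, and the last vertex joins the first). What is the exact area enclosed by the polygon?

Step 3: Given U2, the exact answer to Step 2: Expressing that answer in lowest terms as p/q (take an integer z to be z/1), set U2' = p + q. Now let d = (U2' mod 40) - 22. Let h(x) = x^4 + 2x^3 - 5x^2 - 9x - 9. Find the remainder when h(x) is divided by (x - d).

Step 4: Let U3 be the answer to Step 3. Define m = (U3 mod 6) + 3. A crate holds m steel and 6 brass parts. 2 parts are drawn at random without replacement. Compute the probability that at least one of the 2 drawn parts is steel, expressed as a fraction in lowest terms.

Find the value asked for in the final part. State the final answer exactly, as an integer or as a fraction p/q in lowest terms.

Step 1: 99725 = 5^2 * 3989; sigma = (1 + 5 + 25) * (1 + 3989) = 31 * 3990 = 123690; answer 123690
Step 2: U1 = 123690; c = -1; cross terms: (-1*-27 - -5*-12)=-33, (-5*-11 - 3*-27)=136, (3*-9 - 14*-11)=127, (14*30 - 19*-9)=591, (19*12 - -1*30)=258, (-1*-12 - -1*12)=24; twice the area = |1103| = 1103; area = 1103/2; answer 1103/2
Step 3: U2 = 1103/2; threaded value p + q = 1105; d = 3; remainder = value at the root: 1*(3)^4 + 2*(3)^3 - 5*(3)^2 - 9*(3)^1 - 9 = (81) + (54) + (-45) + (-27) + (-9) = 54; answer 54
Step 4: U3 = 54; m = 3; total draws C(9,2) = 36; complement C(6,2) = 15; favorable 36 - 15 = 21; P = 7/12; answer 7/12

7/12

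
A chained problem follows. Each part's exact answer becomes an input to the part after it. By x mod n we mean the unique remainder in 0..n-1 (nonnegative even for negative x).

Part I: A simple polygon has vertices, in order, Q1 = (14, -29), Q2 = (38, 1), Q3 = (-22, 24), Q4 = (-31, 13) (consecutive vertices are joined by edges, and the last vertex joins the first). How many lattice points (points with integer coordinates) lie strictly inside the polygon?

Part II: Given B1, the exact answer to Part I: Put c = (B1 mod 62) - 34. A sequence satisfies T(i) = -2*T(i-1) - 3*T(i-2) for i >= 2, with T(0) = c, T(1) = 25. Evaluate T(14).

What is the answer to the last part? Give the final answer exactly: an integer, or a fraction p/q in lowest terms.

Part I: cross terms: (14*1 - 38*-29)=1116, (38*24 - -22*1)=934, (-22*13 - -31*24)=458, (-31*-29 - 14*13)=717; twice the area = |3225| = 3225; area = 3225/2; boundary points = 6 + 1 + 1 + 3 = 11; strictly interior points = area - boundary/2 + 1 = 1608; answer 1608
Part II: B1 = 1608; c = 24; T(2) = -2*(25) - 3*(24) = -122; iterating: T(2)=-122, T(3)=169, T(4)=28, T(5)=-563, T(6)=1042, T(7)=-395, T(8)=-2336, T(9)=5857, T(10)=-4706, T(11)=-8159, T(12)=30436, T(13)=-36395, T(14)=-18518; answer -18518

-18518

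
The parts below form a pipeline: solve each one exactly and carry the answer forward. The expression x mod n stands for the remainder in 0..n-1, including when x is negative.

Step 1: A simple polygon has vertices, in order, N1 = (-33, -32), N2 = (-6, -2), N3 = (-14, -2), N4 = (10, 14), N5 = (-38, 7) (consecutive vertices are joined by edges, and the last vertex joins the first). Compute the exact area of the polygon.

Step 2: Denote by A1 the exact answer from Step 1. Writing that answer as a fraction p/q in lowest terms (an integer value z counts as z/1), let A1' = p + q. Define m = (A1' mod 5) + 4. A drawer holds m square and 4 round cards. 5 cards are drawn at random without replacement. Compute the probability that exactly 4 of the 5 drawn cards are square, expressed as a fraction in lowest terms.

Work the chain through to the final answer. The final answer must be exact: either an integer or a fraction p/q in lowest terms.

10/33

Step 1: cross terms: (-33*-2 - -6*-32)=-126, (-6*-2 - -14*-2)=-16, (-14*14 - 10*-2)=-176, (10*7 - -38*14)=602, (-38*-32 - -33*7)=1447; twice the area = |1731| = 1731; area = 1731/2; answer 1731/2
Step 2: A1 = 1731/2; threaded value p + q = 1733; m = 7; total draws C(11,5) = 462; favorable C(7,4)*C(4,1) = 140; P = 10/33; answer 10/33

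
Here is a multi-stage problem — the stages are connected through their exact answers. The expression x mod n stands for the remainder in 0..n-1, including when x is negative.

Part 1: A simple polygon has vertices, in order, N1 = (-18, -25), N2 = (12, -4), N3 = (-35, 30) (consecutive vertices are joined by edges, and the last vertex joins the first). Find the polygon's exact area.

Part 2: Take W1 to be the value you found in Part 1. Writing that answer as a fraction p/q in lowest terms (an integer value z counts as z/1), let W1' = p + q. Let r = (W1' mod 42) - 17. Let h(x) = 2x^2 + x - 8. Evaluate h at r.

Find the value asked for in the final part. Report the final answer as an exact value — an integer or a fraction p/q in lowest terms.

Part 1: cross terms: (-18*-4 - 12*-25)=372, (12*30 - -35*-4)=220, (-35*-25 - -18*30)=1415; twice the area = |2007| = 2007; area = 2007/2; answer 2007/2
Part 2: W1 = 2007/2; threaded value p + q = 2009; r = 18; 2*(18)^2 + 1*(18)^1 - 8 = (648) + (18) + (-8) = 658; answer 658

658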